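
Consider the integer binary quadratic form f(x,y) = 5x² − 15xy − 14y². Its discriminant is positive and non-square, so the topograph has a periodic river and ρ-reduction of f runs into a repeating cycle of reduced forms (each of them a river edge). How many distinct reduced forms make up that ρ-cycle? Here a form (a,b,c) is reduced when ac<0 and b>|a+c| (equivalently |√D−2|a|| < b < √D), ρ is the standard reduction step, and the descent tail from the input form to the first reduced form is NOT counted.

D = 505, ⌊√D⌋ = 22
descent: ρ → (-14,15,5)  [lands on river]
river: ρ → (5,15,-14)
river: ρ → (-14,13,6)
river: ρ → (6,11,-16)
river: ρ → (-16,21,1)
river: ρ → (1,21,-16)
river: ρ → (-16,11,6)
river: ρ → (6,13,-14)
ρ-cycle length = 8 (tail of 1 descent step not counted)

8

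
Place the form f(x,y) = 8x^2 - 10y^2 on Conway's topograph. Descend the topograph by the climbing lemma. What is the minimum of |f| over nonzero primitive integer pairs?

descent: ρ → (-10,0,8)
descent: ρ → (8,16,-2)  [lands on river]
river: ρ → (-2,16,8)
closes: descent 2, river 2
min |a| on river = 2

2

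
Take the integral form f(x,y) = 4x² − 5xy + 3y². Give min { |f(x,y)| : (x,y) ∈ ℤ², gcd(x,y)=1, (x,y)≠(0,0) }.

translate: b→3 (≡-5 mod 8), so (4,-5,3)→(4,3,2)
flip: (4,3,2)→(2,-3,4)
translate: b→1 (≡-3 mod 4), so (2,-3,4)→(2,1,3)
reduced (well bottom): (2,1,3) with a≤c, −a<b≤a
well minimum = a = 2

2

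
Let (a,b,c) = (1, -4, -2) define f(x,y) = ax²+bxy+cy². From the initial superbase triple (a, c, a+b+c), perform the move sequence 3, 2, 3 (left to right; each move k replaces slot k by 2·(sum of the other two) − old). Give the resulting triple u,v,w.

start (1,-2,-5) = (f(1,0),f(0,1),f(1,1))
replace slot 3: 2·(1+(-2)) − (-5) = 3 → (1,-2,3)
replace slot 2: 2·(1+3) − (-2) = 10 → (1,10,3)
replace slot 3: 2·(1+10) − 3 = 19 → (1,10,19)

1,10,19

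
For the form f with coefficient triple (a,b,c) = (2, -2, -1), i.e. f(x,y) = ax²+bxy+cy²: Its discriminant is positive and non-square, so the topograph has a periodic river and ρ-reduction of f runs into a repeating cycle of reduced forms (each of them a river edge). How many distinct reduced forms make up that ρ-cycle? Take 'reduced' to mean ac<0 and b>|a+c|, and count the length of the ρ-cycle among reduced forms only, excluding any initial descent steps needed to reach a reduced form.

D = 12, ⌊√D⌋ = 3
descent: ρ → (-1,2,2)  [lands on river]
river: ρ → (2,2,-1)
ρ-cycle length = 2 (tail of 1 descent step not counted)

2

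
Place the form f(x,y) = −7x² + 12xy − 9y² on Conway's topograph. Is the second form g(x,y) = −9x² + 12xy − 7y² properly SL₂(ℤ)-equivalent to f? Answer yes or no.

D₁ = -108, D₂ = -108
f is negative-definite; reduce −f:
−f: translate: b→2 (≡-12 mod 14), so (7,-12,9)→(7,2,4)
−f: flip: (7,2,4)→(4,-2,7)
−f: reduced (well bottom): (4,-2,7) with a≤c, −a<b≤a
flip sign back: reduced form of f is (-4,2,-7)
g is negative-definite; reduce −g:
−g: translate: b→6 (≡-12 mod 18), so (9,-12,7)→(9,6,4)
−g: flip: (9,6,4)→(4,-6,9)
−g: translate: b→2 (≡-6 mod 8), so (4,-6,9)→(4,2,7)
−g: reduced (well bottom): (4,2,7) with a≤c, −a<b≤a
flip sign back: reduced form of g is (-4,-2,-7)
reduced forms (-4, 2, -7) vs (-4, -2, -7) ⇒ inequivalent

no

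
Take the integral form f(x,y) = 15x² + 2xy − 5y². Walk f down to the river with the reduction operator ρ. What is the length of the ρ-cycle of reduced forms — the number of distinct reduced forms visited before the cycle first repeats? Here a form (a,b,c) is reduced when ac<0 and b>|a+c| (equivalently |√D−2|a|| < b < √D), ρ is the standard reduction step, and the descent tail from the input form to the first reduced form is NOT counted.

D = 304, ⌊√D⌋ = 17
descent: ρ → (-5,8,12)  [lands on river]
river: ρ → (12,16,-1)
river: ρ → (-1,16,12)
river: ρ → (12,8,-5)
river: ρ → (-5,12,8)
river: ρ → (8,4,-9)
river: ρ → (-9,14,3)
river: ρ → (3,16,-4)
river: ρ → (-4,16,3)
river: ρ → (3,14,-9)
river: ρ → (-9,4,8)
river: ρ → (8,12,-5)
ρ-cycle length = 12 (tail of 1 descent step not counted)

12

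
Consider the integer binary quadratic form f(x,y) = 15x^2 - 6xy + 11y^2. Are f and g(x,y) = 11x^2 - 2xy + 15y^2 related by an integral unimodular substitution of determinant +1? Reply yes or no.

D₁ = -624, D₂ = -656
discriminants differ ⇒ not SL₂(ℤ)-equivalent

no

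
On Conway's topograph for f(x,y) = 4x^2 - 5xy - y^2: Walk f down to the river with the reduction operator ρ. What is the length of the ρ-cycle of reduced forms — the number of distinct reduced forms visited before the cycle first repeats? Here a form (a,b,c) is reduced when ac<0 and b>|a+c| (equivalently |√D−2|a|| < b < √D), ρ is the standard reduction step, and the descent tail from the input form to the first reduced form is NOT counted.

D = 41, ⌊√D⌋ = 6
descent: ρ → (-1,5,4)  [lands on river]
river: ρ → (4,3,-2)
river: ρ → (-2,5,2)
river: ρ → (2,3,-4)
river: ρ → (-4,5,1)
river: ρ → (1,5,-4)
river: ρ → (-4,3,2)
river: ρ → (2,5,-2)
river: ρ → (-2,3,4)
river: ρ → (4,5,-1)
ρ-cycle length = 10 (tail of 1 descent step not counted)

10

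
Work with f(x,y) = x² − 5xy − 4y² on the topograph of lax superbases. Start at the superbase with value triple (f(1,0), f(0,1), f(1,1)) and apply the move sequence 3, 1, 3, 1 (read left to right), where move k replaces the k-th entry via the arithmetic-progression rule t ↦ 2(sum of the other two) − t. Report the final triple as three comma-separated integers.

start (1,-4,-8) = (f(1,0),f(0,1),f(1,1))
replace slot 3: 2·(1+(-4)) − (-8) = 2 → (1,-4,2)
replace slot 1: 2·((-4)+2) − 1 = -5 → (-5,-4,2)
replace slot 3: 2·((-5)+(-4)) − 2 = -20 → (-5,-4,-20)
replace slot 1: 2·((-4)+(-20)) − (-5) = -43 → (-43,-4,-20)

-43,-4,-20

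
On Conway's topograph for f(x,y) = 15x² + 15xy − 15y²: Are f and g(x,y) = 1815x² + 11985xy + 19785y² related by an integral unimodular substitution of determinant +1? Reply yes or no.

D₁ = 1125, D₂ = 1125
river cycle of f (length 2): (-15, 15, 15), (15, 15, -15)
river cycle of g (length 2): (15, 15, -15), (-15, 15, 15)
cycles coincide ⇒ equivalent

yes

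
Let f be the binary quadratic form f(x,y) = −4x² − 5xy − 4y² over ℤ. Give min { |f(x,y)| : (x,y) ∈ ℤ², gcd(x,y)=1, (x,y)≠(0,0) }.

translate: b→-3 (≡5 mod 8), so (4,5,4)→(4,-3,3)
flip: (4,-3,3)→(3,3,4)
reduced (well bottom): (3,3,4) with a≤c, −a<b≤a
well minimum |f| = |-3| = 3 (negative-definite)

3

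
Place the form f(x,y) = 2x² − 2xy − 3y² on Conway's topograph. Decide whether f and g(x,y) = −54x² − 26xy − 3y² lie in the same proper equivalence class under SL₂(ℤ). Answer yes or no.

D₁ = 28, D₂ = 28
river cycle of f (length 4): (-3, 2, 2), (2, 2, -3), (-3, 4, 1), (1, 4, -3)
river cycle of g (length 4): (-3, 2, 2), (2, 2, -3), (-3, 4, 1), (1, 4, -3)
cycles coincide ⇒ equivalent

yes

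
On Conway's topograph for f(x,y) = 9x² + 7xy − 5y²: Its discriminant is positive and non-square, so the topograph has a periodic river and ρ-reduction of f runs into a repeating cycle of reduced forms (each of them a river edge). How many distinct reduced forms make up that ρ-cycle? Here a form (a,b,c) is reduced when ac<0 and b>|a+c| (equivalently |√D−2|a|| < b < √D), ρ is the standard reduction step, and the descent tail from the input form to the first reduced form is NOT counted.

D = 229, ⌊√D⌋ = 15
river: ρ → (-5,13,3)
river: ρ → (3,11,-9)
river: ρ → (-9,7,5)
river: ρ → (5,13,-3)
river: ρ → (-3,11,9)
river: ρ → (9,7,-5)
ρ-cycle length = 6 (tail of 0 descent steps not counted)

6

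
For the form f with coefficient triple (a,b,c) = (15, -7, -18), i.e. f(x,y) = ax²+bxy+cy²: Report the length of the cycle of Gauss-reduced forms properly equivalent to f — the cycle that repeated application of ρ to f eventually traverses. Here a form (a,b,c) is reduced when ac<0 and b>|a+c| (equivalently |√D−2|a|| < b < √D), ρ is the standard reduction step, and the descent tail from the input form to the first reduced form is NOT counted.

D = 1129, ⌊√D⌋ = 33
descent: ρ → (-18,7,15)  [lands on river]
river: ρ → (15,23,-10)
river: ρ → (-10,17,21)
river: ρ → (21,25,-6)
river: ρ → (-6,23,25)
river: ρ → (25,27,-4)
river: ρ → (-4,29,18)
river: ρ → (18,7,-15)
river: ρ → (-15,23,10)
river: ρ → (10,17,-21)
river: ρ → (-21,25,6)
river: ρ → (6,23,-25)
river: ρ → (-25,27,4)
river: ρ → (4,29,-18)
ρ-cycle length = 14 (tail of 1 descent step not counted)

14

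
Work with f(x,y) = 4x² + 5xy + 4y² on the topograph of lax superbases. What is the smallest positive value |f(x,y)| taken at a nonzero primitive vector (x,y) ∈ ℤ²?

translate: b→-3 (≡5 mod 8), so (4,5,4)→(4,-3,3)
flip: (4,-3,3)→(3,3,4)
reduced (well bottom): (3,3,4) with a≤c, −a<b≤a
well minimum = a = 3

3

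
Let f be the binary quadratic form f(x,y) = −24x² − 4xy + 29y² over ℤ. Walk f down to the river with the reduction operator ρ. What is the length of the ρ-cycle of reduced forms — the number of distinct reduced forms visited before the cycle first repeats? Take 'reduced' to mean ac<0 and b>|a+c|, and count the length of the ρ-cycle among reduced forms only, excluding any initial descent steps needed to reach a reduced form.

D = 2800, ⌊√D⌋ = 52
descent: ρ → (29,4,-24)
descent: ρ → (-24,44,9)  [lands on river]
river: ρ → (9,46,-19)
river: ρ → (-19,30,25)
river: ρ → (25,20,-24)
river: ρ → (-24,28,21)
river: ρ → (21,14,-31)
river: ρ → (-31,48,4)
river: ρ → (4,48,-31)
river: ρ → (-31,14,21)
river: ρ → (21,28,-24)
river: ρ → (-24,20,25)
river: ρ → (25,30,-19)
river: ρ → (-19,46,9)
river: ρ → (9,44,-24)
river: ρ → (-24,52,1)
river: ρ → (1,52,-24)
ρ-cycle length = 16 (tail of 2 descent steps not counted)

16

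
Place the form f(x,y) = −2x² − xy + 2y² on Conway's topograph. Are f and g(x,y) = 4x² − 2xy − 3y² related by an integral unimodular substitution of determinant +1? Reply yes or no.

D₁ = 17, D₂ = 52
discriminants differ ⇒ not SL₂(ℤ)-equivalent

no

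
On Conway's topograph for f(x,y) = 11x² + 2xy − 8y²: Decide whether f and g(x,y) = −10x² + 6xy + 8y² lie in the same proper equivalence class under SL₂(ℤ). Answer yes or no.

D₁ = 356, D₂ = 356
river cycle of f (length 10): (-8, 14, 5), (5, 16, -5), (-5, 14, 8), (8, 18, -1), (-1, 18, 8), (8, 14, -5), (-5, 16, 5), (5, 14, -8), (-8, 18, 1), (1, 18, -8)
river cycle of g (length 14): (8, 10, -8), (-8, 6, 10), (10, 14, -4), (-4, 18, 2), (2, 18, -4), (-4, 14, 10), (10, 6, -8), (-8, 10, 8), (8, 6, -10), (-10, 14, 4), … (4 more)
cycles differ ⇒ inequivalent

no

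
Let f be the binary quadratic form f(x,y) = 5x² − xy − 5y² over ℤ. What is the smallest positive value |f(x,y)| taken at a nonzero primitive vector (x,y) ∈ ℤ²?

descent: ρ → (-5,1,5)  [lands on river]
river: ρ → (5,9,-1)
river: ρ → (-1,9,5)
river: ρ → (5,1,-5)
river: ρ → (-5,9,1)
river: ρ → (1,9,-5)
closes: descent 1, river 6
min |a| on river = 1

1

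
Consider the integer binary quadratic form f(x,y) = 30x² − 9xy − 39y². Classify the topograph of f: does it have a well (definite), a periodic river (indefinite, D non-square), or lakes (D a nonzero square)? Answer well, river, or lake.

D = b²−4ac = (-9)² − 4·30·(-39) = 4761
D = 69² is a perfect square ⇒ form factors over ℤ ⇒ lakes

lake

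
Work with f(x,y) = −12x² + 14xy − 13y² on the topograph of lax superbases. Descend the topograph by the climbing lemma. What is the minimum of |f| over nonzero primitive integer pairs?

translate: b→10 (≡-14 mod 24), so (12,-14,13)→(12,10,11)
flip: (12,10,11)→(11,-10,12)
reduced (well bottom): (11,-10,12) with a≤c, −a<b≤a
well minimum |f| = |-11| = 11 (negative-definite)

11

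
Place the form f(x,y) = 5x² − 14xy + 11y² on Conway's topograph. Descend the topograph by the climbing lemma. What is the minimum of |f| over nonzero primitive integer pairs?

translate: b→-4 (≡-14 mod 10), so (5,-14,11)→(5,-4,2)
flip: (5,-4,2)→(2,4,5)
translate: b→0 (≡4 mod 4), so (2,4,5)→(2,0,3)
reduced (well bottom): (2,0,3) with a≤c, −a<b≤a
well minimum = a = 2

2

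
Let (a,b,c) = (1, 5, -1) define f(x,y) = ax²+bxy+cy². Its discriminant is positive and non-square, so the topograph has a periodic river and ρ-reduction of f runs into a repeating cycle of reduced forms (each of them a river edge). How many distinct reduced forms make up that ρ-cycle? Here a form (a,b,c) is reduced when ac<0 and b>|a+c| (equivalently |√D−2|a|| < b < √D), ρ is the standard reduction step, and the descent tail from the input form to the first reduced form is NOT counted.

D = 29, ⌊√D⌋ = 5
river: ρ → (-1,5,1)
river: ρ → (1,5,-1)
ρ-cycle length = 2 (tail of 0 descent steps not counted)

2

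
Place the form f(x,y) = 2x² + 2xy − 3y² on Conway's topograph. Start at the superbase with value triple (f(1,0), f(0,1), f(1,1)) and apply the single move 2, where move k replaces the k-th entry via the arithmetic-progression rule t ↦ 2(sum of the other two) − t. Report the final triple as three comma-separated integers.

start (2,-3,1) = (f(1,0),f(0,1),f(1,1))
replace slot 2: 2·(2+1) − (-3) = 9 → (2,9,1)

2,9,1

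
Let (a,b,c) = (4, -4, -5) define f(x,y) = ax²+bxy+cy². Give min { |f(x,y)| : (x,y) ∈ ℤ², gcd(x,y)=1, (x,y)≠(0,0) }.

descent: ρ → (-5,4,4)  [lands on river]
river: ρ → (4,4,-5)
river: ρ → (-5,6,3)
river: ρ → (3,6,-5)
closes: descent 1, river 4
min |a| on river = 3

3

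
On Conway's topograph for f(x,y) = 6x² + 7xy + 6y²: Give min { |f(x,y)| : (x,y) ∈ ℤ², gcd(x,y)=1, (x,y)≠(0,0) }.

translate: b→-5 (≡7 mod 12), so (6,7,6)→(6,-5,5)
flip: (6,-5,5)→(5,5,6)
reduced (well bottom): (5,5,6) with a≤c, −a<b≤a
well minimum = a = 5

5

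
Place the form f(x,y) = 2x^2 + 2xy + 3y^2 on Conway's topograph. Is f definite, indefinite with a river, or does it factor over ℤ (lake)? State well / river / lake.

D = b²−4ac = 2² − 4·2·3 = -20
D < 0 ⇒ definite ⇒ every region one sign ⇒ single well

well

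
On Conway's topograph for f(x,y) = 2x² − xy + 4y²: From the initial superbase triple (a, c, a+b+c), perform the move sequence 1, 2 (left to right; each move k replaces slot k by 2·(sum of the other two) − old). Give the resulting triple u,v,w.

start (2,4,5) = (f(1,0),f(0,1),f(1,1))
replace slot 1: 2·(4+5) − 2 = 16 → (16,4,5)
replace slot 2: 2·(16+5) − 4 = 38 → (16,38,5)

16,38,5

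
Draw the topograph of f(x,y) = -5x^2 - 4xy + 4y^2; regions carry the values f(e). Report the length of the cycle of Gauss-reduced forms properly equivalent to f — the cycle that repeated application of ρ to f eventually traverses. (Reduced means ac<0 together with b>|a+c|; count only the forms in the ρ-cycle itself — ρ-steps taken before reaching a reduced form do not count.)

D = 96, ⌊√D⌋ = 9
descent: ρ → (4,4,-5)  [lands on river]
river: ρ → (-5,6,3)
river: ρ → (3,6,-5)
river: ρ → (-5,4,4)
ρ-cycle length = 4 (tail of 1 descent step not counted)

4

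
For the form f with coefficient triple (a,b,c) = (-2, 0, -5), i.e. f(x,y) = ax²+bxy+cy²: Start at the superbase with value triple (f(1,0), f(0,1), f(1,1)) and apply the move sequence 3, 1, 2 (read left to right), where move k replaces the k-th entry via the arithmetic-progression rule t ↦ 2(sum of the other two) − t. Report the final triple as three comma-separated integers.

start (-2,-5,-7) = (f(1,0),f(0,1),f(1,1))
replace slot 3: 2·((-2)+(-5)) − (-7) = -7 → (-2,-5,-7)
replace slot 1: 2·((-5)+(-7)) − (-2) = -22 → (-22,-5,-7)
replace slot 2: 2·((-22)+(-7)) − (-5) = -53 → (-22,-53,-7)

-22,-53,-7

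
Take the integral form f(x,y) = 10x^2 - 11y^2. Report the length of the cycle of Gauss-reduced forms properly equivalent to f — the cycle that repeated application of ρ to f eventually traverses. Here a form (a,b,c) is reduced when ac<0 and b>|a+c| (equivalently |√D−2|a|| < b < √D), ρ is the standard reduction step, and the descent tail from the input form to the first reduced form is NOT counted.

D = 440, ⌊√D⌋ = 20
descent: ρ → (-11,0,10)
descent: ρ → (10,20,-1)  [lands on river]
river: ρ → (-1,20,10)
ρ-cycle length = 2 (tail of 2 descent steps not counted)

2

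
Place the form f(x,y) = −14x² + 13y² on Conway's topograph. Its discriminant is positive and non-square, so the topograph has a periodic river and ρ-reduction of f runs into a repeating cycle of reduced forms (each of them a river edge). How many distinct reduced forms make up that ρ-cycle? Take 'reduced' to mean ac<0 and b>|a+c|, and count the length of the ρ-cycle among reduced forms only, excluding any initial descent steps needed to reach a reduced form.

D = 728, ⌊√D⌋ = 26
descent: ρ → (13,26,-1)  [lands on river]
river: ρ → (-1,26,13)
ρ-cycle length = 2 (tail of 1 descent step not counted)

2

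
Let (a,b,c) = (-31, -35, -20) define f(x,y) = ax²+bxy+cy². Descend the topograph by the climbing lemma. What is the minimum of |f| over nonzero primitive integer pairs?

translate: b→-27 (≡35 mod 62), so (31,35,20)→(31,-27,16)
flip: (31,-27,16)→(16,27,31)
translate: b→-5 (≡27 mod 32), so (16,27,31)→(16,-5,20)
reduced (well bottom): (16,-5,20) with a≤c, −a<b≤a
well minimum |f| = |-16| = 16 (negative-definite)

16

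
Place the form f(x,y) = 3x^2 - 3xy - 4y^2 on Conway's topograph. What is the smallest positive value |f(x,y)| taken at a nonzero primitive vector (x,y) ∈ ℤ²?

descent: ρ → (-4,3,3)  [lands on river]
river: ρ → (3,3,-4)
river: ρ → (-4,5,2)
river: ρ → (2,7,-1)
river: ρ → (-1,7,2)
river: ρ → (2,5,-4)
closes: descent 1, river 6
min |a| on river = 1

1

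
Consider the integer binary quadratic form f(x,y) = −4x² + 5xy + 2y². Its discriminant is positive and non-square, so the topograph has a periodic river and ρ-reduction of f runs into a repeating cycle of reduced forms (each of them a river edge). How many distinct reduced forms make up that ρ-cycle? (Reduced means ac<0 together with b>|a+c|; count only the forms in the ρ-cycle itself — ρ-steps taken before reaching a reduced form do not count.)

D = 57, ⌊√D⌋ = 7
river: ρ → (2,7,-1)
river: ρ → (-1,7,2)
river: ρ → (2,5,-4)
river: ρ → (-4,3,3)
river: ρ → (3,3,-4)
river: ρ → (-4,5,2)
ρ-cycle length = 6 (tail of 0 descent steps not counted)

6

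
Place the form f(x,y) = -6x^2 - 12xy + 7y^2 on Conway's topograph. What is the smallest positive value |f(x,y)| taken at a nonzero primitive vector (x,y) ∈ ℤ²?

descent: ρ → (7,12,-6)  [lands on river]
river: ρ → (-6,12,7)
river: ρ → (7,16,-2)
river: ρ → (-2,16,7)
closes: descent 1, river 4
min |a| on river = 2

2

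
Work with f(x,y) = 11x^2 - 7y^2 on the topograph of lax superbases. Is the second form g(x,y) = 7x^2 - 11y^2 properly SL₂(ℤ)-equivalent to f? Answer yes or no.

D₁ = 308, D₂ = 308
river cycle of f (length 6): (-7, 14, 4), (4, 10, -13), (-13, 16, 1), (1, 16, -13), (-13, 10, 4), (4, 14, -7)
river cycle of g (length 6): (7, 14, -4), (-4, 10, 13), (13, 16, -1), (-1, 16, 13), (13, 10, -4), (-4, 14, 7)
cycles differ ⇒ inequivalent

no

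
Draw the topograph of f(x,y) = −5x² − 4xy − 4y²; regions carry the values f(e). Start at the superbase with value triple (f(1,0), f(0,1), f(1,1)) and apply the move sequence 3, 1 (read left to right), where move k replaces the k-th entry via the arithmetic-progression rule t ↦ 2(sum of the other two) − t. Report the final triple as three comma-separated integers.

start (-5,-4,-13) = (f(1,0),f(0,1),f(1,1))
replace slot 3: 2·((-5)+(-4)) − (-13) = -5 → (-5,-4,-5)
replace slot 1: 2·((-4)+(-5)) − (-5) = -13 → (-13,-4,-5)

-13,-4,-5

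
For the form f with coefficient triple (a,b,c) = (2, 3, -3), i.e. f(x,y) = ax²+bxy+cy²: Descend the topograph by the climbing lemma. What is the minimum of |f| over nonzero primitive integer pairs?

river: ρ → (-3,3,2)
river: ρ → (2,5,-1)
river: ρ → (-1,5,2)
river: ρ → (2,3,-3)
closes: descent 0, river 4
min |a| on river = 1

1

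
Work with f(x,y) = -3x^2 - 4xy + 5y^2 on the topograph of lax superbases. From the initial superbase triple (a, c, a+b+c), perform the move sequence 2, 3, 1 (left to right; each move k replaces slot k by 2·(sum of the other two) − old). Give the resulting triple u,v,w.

start (-3,5,-2) = (f(1,0),f(0,1),f(1,1))
replace slot 2: 2·((-3)+(-2)) − 5 = -15 → (-3,-15,-2)
replace slot 3: 2·((-3)+(-15)) − (-2) = -34 → (-3,-15,-34)
replace slot 1: 2·((-15)+(-34)) − (-3) = -95 → (-95,-15,-34)

-95,-15,-34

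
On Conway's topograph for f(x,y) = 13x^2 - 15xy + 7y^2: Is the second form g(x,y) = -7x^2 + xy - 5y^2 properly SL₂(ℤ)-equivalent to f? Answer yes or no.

D₁ = -139, D₂ = -139
f: translate: b→11 (≡-15 mod 26), so (13,-15,7)→(13,11,5)
f: flip: (13,11,5)→(5,-11,13)
f: translate: b→-1 (≡-11 mod 10), so (5,-11,13)→(5,-1,7)
f: reduced (well bottom): (5,-1,7) with a≤c, −a<b≤a
g is negative-definite; reduce −g:
−g: flip: (7,-1,5)→(5,1,7)
−g: reduced (well bottom): (5,1,7) with a≤c, −a<b≤a
flip sign back: reduced form of g is (-5,-1,-7)
reduced forms (5, -1, 7) vs (-5, -1, -7) ⇒ inequivalent

no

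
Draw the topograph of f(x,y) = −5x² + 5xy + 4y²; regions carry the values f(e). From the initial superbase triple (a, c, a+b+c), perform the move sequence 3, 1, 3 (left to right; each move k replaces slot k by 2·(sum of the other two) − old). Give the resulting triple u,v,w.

start (-5,4,4) = (f(1,0),f(0,1),f(1,1))
replace slot 3: 2·((-5)+4) − 4 = -6 → (-5,4,-6)
replace slot 1: 2·(4+(-6)) − (-5) = 1 → (1,4,-6)
replace slot 3: 2·(1+4) − (-6) = 16 → (1,4,16)

1,4,16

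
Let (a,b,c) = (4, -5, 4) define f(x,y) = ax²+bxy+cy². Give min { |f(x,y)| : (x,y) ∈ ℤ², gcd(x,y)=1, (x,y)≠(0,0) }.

translate: b→3 (≡-5 mod 8), so (4,-5,4)→(4,3,3)
flip: (4,3,3)→(3,-3,4)
translate: b→3 (≡-3 mod 6), so (3,-3,4)→(3,3,4)
reduced (well bottom): (3,3,4) with a≤c, −a<b≤a
well minimum = a = 3

3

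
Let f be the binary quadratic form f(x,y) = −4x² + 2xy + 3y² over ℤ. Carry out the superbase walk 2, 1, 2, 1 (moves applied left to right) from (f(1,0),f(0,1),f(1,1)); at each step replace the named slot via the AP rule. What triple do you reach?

start (-4,3,1) = (f(1,0),f(0,1),f(1,1))
replace slot 2: 2·((-4)+1) − 3 = -9 → (-4,-9,1)
replace slot 1: 2·((-9)+1) − (-4) = -12 → (-12,-9,1)
replace slot 2: 2·((-12)+1) − (-9) = -13 → (-12,-13,1)
replace slot 1: 2·((-13)+1) − (-12) = -12 → (-12,-13,1)

-12,-13,1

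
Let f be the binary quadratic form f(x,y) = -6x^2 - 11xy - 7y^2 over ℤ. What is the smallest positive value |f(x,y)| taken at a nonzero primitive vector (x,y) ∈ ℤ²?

translate: b→-1 (≡11 mod 12), so (6,11,7)→(6,-1,2)
flip: (6,-1,2)→(2,1,6)
reduced (well bottom): (2,1,6) with a≤c, −a<b≤a
well minimum |f| = |-2| = 2 (negative-definite)

2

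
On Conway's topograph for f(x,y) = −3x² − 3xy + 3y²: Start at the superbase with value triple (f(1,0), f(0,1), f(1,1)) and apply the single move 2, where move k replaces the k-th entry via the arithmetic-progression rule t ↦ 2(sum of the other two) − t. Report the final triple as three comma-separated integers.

start (-3,3,-3) = (f(1,0),f(0,1),f(1,1))
replace slot 2: 2·((-3)+(-3)) − 3 = -15 → (-3,-15,-3)

-3,-15,-3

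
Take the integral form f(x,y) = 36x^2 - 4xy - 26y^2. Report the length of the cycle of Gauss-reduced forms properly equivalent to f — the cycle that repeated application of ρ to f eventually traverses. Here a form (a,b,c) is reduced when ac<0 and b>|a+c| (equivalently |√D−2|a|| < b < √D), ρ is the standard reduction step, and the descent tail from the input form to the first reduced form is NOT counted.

D = 3760, ⌊√D⌋ = 61
descent: ρ → (-26,56,6)  [lands on river]
river: ρ → (6,52,-44)
river: ρ → (-44,36,14)
river: ρ → (14,48,-26)
ρ-cycle length = 4 (tail of 1 descent step not counted)

4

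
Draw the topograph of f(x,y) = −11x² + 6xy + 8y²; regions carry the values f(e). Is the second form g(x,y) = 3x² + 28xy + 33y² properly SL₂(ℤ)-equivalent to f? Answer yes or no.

D₁ = 388, D₂ = 388
river cycle of f (length 22): (8, 10, -9), (-9, 8, 9), (9, 10, -8), (-8, 6, 11), (11, 16, -3), (-3, 14, 16), (16, 18, -1), (-1, 18, 16), (16, 14, -3), (-3, 16, 11), … (12 more)
river cycle of g (length 22): (3, 16, -11), (-11, 6, 8), (8, 10, -9), (-9, 8, 9), (9, 10, -8), (-8, 6, 11), (11, 16, -3), (-3, 14, 16), (16, 18, -1), (-1, 18, 16), … (12 more)
cycles coincide ⇒ equivalent

yes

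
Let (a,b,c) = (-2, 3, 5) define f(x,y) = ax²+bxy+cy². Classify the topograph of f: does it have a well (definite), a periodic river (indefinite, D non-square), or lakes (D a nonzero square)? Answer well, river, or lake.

D = b²−4ac = 3² − 4·(-2)·5 = 49
D = 7² is a perfect square ⇒ form factors over ℤ ⇒ lakes

lake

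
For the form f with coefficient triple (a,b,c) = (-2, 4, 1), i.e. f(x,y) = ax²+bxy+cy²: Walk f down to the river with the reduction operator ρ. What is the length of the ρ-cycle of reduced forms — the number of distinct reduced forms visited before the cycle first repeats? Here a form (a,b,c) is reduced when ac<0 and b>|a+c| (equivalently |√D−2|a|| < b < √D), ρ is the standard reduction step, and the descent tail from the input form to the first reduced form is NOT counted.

D = 24, ⌊√D⌋ = 4
river: ρ → (1,4,-2)
river: ρ → (-2,4,1)
ρ-cycle length = 2 (tail of 0 descent steps not counted)

2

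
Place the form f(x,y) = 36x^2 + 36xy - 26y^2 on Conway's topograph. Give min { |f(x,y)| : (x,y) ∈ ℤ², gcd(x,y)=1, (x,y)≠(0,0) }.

river: ρ → (-26,68,4)
river: ρ → (4,68,-26)
river: ρ → (-26,36,36)
river: ρ → (36,36,-26)
closes: descent 0, river 4
min |a| on river = 4

4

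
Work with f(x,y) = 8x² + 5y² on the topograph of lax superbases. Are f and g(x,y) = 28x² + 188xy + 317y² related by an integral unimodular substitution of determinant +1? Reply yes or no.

D₁ = -160, D₂ = -160
f: flip: (8,0,5)→(5,0,8)
f: reduced (well bottom): (5,0,8) with a≤c, −a<b≤a
g: translate: b→20 (≡188 mod 56), so (28,188,317)→(28,20,5)
g: flip: (28,20,5)→(5,-20,28)
g: translate: b→0 (≡-20 mod 10), so (5,-20,28)→(5,0,8)
g: reduced (well bottom): (5,0,8) with a≤c, −a<b≤a
reduced forms (5, 0, 8) vs (5, 0, 8) ⇒ equivalent

yes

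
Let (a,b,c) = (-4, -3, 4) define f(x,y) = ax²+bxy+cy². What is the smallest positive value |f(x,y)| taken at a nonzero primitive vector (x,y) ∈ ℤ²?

descent: ρ → (4,3,-4)  [lands on river]
river: ρ → (-4,5,3)
river: ρ → (3,7,-2)
river: ρ → (-2,5,6)
river: ρ → (6,7,-1)
river: ρ → (-1,7,6)
river: ρ → (6,5,-2)
river: ρ → (-2,7,3)
river: ρ → (3,5,-4)
river: ρ → (-4,3,4)
river: ρ → (4,5,-3)
river: ρ → (-3,7,2)
river: ρ → (2,5,-6)
river: ρ → (-6,7,1)
river: ρ → (1,7,-6)
river: ρ → (-6,5,2)
river: ρ → (2,7,-3)
river: ρ → (-3,5,4)
closes: descent 1, river 18
min |a| on river = 1

1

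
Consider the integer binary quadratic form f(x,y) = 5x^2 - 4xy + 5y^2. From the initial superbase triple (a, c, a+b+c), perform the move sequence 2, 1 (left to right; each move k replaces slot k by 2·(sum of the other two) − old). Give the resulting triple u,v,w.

start (5,5,6) = (f(1,0),f(0,1),f(1,1))
replace slot 2: 2·(5+6) − 5 = 17 → (5,17,6)
replace slot 1: 2·(17+6) − 5 = 41 → (41,17,6)

41,17,6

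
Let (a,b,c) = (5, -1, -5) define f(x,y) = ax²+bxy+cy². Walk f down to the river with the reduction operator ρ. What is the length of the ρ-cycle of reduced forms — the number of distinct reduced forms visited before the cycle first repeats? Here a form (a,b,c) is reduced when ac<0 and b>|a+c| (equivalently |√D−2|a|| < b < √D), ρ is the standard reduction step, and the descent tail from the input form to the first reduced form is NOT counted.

D = 101, ⌊√D⌋ = 10
descent: ρ → (-5,1,5)  [lands on river]
river: ρ → (5,9,-1)
river: ρ → (-1,9,5)
river: ρ → (5,1,-5)
river: ρ → (-5,9,1)
river: ρ → (1,9,-5)
ρ-cycle length = 6 (tail of 1 descent step not counted)

6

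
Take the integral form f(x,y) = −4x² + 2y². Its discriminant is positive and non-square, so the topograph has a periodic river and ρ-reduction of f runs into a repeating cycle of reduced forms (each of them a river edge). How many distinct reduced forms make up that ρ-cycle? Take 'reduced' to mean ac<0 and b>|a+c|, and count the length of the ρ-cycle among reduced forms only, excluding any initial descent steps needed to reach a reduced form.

D = 32, ⌊√D⌋ = 5
descent: ρ → (2,4,-2)  [lands on river]
river: ρ → (-2,4,2)
ρ-cycle length = 2 (tail of 1 descent step not counted)

2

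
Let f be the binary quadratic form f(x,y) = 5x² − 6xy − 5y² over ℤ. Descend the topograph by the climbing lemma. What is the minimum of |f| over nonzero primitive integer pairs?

descent: ρ → (-5,6,5)  [lands on river]
river: ρ → (5,4,-6)
river: ρ → (-6,8,3)
river: ρ → (3,10,-3)
river: ρ → (-3,8,6)
river: ρ → (6,4,-5)
closes: descent 1, river 6
min |a| on river = 3

3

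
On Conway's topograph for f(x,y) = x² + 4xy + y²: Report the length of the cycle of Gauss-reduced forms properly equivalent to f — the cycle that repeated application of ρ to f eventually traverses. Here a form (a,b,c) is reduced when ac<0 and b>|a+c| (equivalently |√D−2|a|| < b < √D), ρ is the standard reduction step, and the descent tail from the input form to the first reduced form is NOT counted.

D = 12, ⌊√D⌋ = 3
descent: ρ → (1,2,-2)  [lands on river]
river: ρ → (-2,2,1)
ρ-cycle length = 2 (tail of 1 descent step not counted)

2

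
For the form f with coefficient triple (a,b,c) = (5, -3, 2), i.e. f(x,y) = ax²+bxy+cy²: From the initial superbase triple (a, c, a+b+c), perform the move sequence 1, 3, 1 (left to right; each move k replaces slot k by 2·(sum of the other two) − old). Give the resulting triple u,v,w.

start (5,2,4) = (f(1,0),f(0,1),f(1,1))
replace slot 1: 2·(2+4) − 5 = 7 → (7,2,4)
replace slot 3: 2·(7+2) − 4 = 14 → (7,2,14)
replace slot 1: 2·(2+14) − 7 = 25 → (25,2,14)

25,2,14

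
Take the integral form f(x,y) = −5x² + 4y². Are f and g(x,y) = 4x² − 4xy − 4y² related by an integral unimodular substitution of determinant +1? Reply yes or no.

D₁ = 80, D₂ = 80
river cycle of f (length 2): (4, 8, -1), (-1, 8, 4)
river cycle of g (length 2): (-4, 4, 4), (4, 4, -4)
cycles differ ⇒ inequivalent

no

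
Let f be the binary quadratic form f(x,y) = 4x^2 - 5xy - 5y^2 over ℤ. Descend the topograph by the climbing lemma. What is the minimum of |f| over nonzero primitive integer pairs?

descent: ρ → (-5,5,4)  [lands on river]
river: ρ → (4,3,-6)
river: ρ → (-6,9,1)
river: ρ → (1,9,-6)
river: ρ → (-6,3,4)
river: ρ → (4,5,-5)
closes: descent 1, river 6
min |a| on river = 1

1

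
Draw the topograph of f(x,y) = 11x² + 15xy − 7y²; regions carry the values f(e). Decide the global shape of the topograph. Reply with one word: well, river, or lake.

D = b²−4ac = 15² − 4·11·(-7) = 533
D > 0 non-square ⇒ indefinite ⇒ periodic river

river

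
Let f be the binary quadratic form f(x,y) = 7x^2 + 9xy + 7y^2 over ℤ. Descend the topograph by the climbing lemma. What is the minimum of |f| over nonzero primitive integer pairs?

translate: b→-5 (≡9 mod 14), so (7,9,7)→(7,-5,5)
flip: (7,-5,5)→(5,5,7)
reduced (well bottom): (5,5,7) with a≤c, −a<b≤a
well minimum = a = 5

5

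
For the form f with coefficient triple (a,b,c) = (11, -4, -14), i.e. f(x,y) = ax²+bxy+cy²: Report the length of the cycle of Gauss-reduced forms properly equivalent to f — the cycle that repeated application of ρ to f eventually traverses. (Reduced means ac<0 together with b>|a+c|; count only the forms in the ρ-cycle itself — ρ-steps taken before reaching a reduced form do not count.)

D = 632, ⌊√D⌋ = 25
descent: ρ → (-14,4,11)  [lands on river]
river: ρ → (11,18,-7)
river: ρ → (-7,24,2)
river: ρ → (2,24,-7)
river: ρ → (-7,18,11)
river: ρ → (11,4,-14)
river: ρ → (-14,24,1)
river: ρ → (1,24,-14)
ρ-cycle length = 8 (tail of 1 descent step not counted)

8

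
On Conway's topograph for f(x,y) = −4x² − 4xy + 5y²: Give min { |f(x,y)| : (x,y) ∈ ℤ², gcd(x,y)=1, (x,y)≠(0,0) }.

descent: ρ → (5,4,-4)  [lands on river]
river: ρ → (-4,4,5)
river: ρ → (5,6,-3)
river: ρ → (-3,6,5)
closes: descent 1, river 4
min |a| on river = 3

3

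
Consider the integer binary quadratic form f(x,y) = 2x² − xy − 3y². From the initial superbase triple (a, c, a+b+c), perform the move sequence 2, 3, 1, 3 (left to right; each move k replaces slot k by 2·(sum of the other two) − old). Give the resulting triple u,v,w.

start (2,-3,-2) = (f(1,0),f(0,1),f(1,1))
replace slot 2: 2·(2+(-2)) − (-3) = 3 → (2,3,-2)
replace slot 3: 2·(2+3) − (-2) = 12 → (2,3,12)
replace slot 1: 2·(3+12) − 2 = 28 → (28,3,12)
replace slot 3: 2·(28+3) − 12 = 50 → (28,3,50)

28,3,50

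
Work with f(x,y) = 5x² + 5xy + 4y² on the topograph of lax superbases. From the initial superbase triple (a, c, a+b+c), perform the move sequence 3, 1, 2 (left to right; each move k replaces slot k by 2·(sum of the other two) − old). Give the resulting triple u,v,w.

start (5,4,14) = (f(1,0),f(0,1),f(1,1))
replace slot 3: 2·(5+4) − 14 = 4 → (5,4,4)
replace slot 1: 2·(4+4) − 5 = 11 → (11,4,4)
replace slot 2: 2·(11+4) − 4 = 26 → (11,26,4)

11,26,4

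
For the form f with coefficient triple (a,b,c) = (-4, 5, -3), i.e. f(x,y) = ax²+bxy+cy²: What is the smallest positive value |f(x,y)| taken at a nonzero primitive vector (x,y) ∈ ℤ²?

translate: b→3 (≡-5 mod 8), so (4,-5,3)→(4,3,2)
flip: (4,3,2)→(2,-3,4)
translate: b→1 (≡-3 mod 4), so (2,-3,4)→(2,1,3)
reduced (well bottom): (2,1,3) with a≤c, −a<b≤a
well minimum |f| = |-2| = 2 (negative-definite)

2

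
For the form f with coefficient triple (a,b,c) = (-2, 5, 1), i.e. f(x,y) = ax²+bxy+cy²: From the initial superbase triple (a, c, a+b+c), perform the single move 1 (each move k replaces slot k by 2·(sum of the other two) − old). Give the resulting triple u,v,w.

start (-2,1,4) = (f(1,0),f(0,1),f(1,1))
replace slot 1: 2·(1+4) − (-2) = 12 → (12,1,4)

12,1,4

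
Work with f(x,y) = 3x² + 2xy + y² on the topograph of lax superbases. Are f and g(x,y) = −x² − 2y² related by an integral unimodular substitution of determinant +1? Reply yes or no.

D₁ = -8, D₂ = -8
f: flip: (3,2,1)→(1,-2,3)
f: translate: b→0 (≡-2 mod 2), so (1,-2,3)→(1,0,2)
f: reduced (well bottom): (1,0,2) with a≤c, −a<b≤a
g is negative-definite; reduce −g:
−g: reduced (well bottom): (1,0,2) with a≤c, −a<b≤a
flip sign back: reduced form of g is (-1,0,-2)
reduced forms (1, 0, 2) vs (-1, 0, -2) ⇒ inequivalent

no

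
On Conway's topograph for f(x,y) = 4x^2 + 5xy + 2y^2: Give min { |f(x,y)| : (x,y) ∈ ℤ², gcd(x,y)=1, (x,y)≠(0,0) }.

translate: b→-3 (≡5 mod 8), so (4,5,2)→(4,-3,1)
flip: (4,-3,1)→(1,3,4)
translate: b→1 (≡3 mod 2), so (1,3,4)→(1,1,2)
reduced (well bottom): (1,1,2) with a≤c, −a<b≤a
well minimum = a = 1

1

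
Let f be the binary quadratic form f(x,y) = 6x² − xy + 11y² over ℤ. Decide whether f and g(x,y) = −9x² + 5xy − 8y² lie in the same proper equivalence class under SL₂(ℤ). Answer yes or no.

D₁ = -263, D₂ = -263
f: reduced (well bottom): (6,-1,11) with a≤c, −a<b≤a
g is negative-definite; reduce −g:
−g: flip: (9,-5,8)→(8,5,9)
−g: reduced (well bottom): (8,5,9) with a≤c, −a<b≤a
flip sign back: reduced form of g is (-8,-5,-9)
reduced forms (6, -1, 11) vs (-8, -5, -9) ⇒ inequivalent

no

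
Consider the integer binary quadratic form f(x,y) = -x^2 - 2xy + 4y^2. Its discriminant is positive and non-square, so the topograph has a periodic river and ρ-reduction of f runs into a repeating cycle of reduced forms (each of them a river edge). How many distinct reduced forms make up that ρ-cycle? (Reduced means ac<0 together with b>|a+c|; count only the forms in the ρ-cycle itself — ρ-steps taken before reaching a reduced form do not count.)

D = 20, ⌊√D⌋ = 4
descent: ρ → (4,2,-1)
descent: ρ → (-1,4,1)  [lands on river]
river: ρ → (1,4,-1)
ρ-cycle length = 2 (tail of 2 descent steps not counted)

2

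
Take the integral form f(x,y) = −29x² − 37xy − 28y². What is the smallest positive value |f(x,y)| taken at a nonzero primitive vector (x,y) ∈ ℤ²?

translate: b→-21 (≡37 mod 58), so (29,37,28)→(29,-21,20)
flip: (29,-21,20)→(20,21,29)
translate: b→-19 (≡21 mod 40), so (20,21,29)→(20,-19,28)
reduced (well bottom): (20,-19,28) with a≤c, −a<b≤a
well minimum |f| = |-20| = 20 (negative-definite)

20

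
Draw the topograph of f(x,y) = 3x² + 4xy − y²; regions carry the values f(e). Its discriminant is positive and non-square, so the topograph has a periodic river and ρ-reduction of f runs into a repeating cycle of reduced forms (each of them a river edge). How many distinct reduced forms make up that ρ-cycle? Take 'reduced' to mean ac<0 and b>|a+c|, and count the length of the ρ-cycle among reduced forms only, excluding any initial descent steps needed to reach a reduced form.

D = 28, ⌊√D⌋ = 5
river: ρ → (-1,4,3)
river: ρ → (3,2,-2)
river: ρ → (-2,2,3)
river: ρ → (3,4,-1)
ρ-cycle length = 4 (tail of 0 descent steps not counted)

4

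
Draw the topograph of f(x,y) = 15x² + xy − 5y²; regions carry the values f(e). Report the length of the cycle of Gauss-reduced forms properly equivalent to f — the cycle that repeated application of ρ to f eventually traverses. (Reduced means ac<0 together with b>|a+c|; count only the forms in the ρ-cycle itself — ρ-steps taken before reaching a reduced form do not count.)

D = 301, ⌊√D⌋ = 17
descent: ρ → (-5,9,11)  [lands on river]
river: ρ → (11,13,-3)
river: ρ → (-3,17,1)
river: ρ → (1,17,-3)
river: ρ → (-3,13,11)
river: ρ → (11,9,-5)
river: ρ → (-5,11,9)
river: ρ → (9,7,-7)
river: ρ → (-7,7,9)
river: ρ → (9,11,-5)
ρ-cycle length = 10 (tail of 1 descent step not counted)

10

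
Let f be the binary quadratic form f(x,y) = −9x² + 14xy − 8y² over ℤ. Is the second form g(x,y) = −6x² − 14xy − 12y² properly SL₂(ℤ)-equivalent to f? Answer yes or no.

D₁ = -92, D₂ = -92
f is negative-definite; reduce −f:
−f: translate: b→4 (≡-14 mod 18), so (9,-14,8)→(9,4,3)
−f: flip: (9,4,3)→(3,-4,9)
−f: translate: b→2 (≡-4 mod 6), so (3,-4,9)→(3,2,8)
−f: reduced (well bottom): (3,2,8) with a≤c, −a<b≤a
flip sign back: reduced form of f is (-3,-2,-8)
g is negative-definite; reduce −g:
−g: translate: b→2 (≡14 mod 12), so (6,14,12)→(6,2,4)
−g: flip: (6,2,4)→(4,-2,6)
−g: reduced (well bottom): (4,-2,6) with a≤c, −a<b≤a
flip sign back: reduced form of g is (-4,2,-6)
reduced forms (-3, -2, -8) vs (-4, 2, -6) ⇒ inequivalent

no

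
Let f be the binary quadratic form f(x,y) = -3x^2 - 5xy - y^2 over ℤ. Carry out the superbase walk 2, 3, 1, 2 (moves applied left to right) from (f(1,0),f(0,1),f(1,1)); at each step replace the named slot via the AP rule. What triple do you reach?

start (-3,-1,-9) = (f(1,0),f(0,1),f(1,1))
replace slot 2: 2·((-3)+(-9)) − (-1) = -23 → (-3,-23,-9)
replace slot 3: 2·((-3)+(-23)) − (-9) = -43 → (-3,-23,-43)
replace slot 1: 2·((-23)+(-43)) − (-3) = -129 → (-129,-23,-43)
replace slot 2: 2·((-129)+(-43)) − (-23) = -321 → (-129,-321,-43)

-129,-321,-43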